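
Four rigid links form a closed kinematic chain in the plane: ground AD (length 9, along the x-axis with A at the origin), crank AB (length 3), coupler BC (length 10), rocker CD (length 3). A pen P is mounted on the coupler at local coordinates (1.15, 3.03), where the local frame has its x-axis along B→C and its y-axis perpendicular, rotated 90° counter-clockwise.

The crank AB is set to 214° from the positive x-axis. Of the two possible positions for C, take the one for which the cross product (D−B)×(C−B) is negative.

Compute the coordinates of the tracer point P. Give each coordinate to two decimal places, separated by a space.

A=(0,0), D=(9.00,0)
B = A + 3.00·(cos214°, sin214°) = (-2.4871, -1.6776)
|BD| = 11.6090
circle(B,10.00) ∩ circle(D,3.00): a=9.7239, h=2.3338
  candidates: C₊=(6.7974,2.0368) cross=27.092; C₋=(7.4719,-2.5817) cross=-27.092
  mode - wants cross < 0 → take C=(7.4719,-2.5817) (cross=-27.092)
ex = (C−B)/|BC| = (0.9959,-0.0904); ey = (0.0904,0.9959)
P = B + 1.15·ex + 3.03·ey = (-1.0679,1.2360)

-1.07 1.24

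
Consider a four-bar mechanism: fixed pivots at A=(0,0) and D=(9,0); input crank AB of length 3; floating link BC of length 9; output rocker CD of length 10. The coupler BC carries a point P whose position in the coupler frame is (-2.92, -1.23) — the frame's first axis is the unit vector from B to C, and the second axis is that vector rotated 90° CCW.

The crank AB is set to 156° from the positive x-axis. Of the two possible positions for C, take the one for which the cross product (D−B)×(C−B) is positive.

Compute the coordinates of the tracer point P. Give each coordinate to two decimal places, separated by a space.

A=(0,0), D=(9.00,0)
B = A + 3.00·(cos156°, sin156°) = (-2.7406, 1.2202)
|BD| = 11.8039
circle(B,9.00) ∩ circle(D,10.00): a=5.0971, h=7.4175
  candidates: C₊=(3.0959,8.0711) cross=87.555; C₋=(1.5624,-6.6845) cross=-87.555
  mode + wants cross > 0 → take C=(3.0959,8.0711) (cross=87.555)
ex = (C−B)/|BC| = (0.6485,0.7612); ey = (-0.7612,0.6485)
P = B + -2.92·ex + -1.23·ey = (-3.6980,-1.8002)

-3.70 -1.80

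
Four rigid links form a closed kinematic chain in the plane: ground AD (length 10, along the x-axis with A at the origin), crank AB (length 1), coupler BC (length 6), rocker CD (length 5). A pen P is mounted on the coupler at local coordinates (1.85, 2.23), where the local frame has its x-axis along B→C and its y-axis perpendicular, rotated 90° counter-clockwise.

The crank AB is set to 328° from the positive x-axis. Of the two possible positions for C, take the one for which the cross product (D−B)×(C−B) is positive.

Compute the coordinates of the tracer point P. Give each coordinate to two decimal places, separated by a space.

A=(0,0), D=(10.00,0)
B = A + 1.00·(cos328°, sin328°) = (0.8480, -0.5299)
|BD| = 9.1673
circle(B,6.00) ∩ circle(D,5.00): a=5.1836, h=3.0216
  candidates: C₊=(5.8483,2.7863) cross=27.700; C₋=(6.1976,-3.2469) cross=-27.700
  mode + wants cross > 0 → take C=(5.8483,2.7863) (cross=27.700)
ex = (C−B)/|BC| = (0.8334,0.5527); ey = (-0.5527,0.8334)
P = B + 1.85·ex + 2.23·ey = (1.1573,2.3510)

1.16 2.35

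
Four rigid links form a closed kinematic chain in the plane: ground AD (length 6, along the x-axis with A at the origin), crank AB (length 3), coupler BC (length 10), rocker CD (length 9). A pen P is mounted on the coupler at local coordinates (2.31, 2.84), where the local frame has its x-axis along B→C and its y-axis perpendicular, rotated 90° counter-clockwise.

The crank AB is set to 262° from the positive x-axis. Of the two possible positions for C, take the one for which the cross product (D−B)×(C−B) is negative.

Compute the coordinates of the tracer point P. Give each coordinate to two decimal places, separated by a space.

A=(0,0), D=(6.00,0)
B = A + 3.00·(cos262°, sin262°) = (-0.4175, -2.9708)
|BD| = 7.0718
circle(B,10.00) ∩ circle(D,9.00): a=4.8793, h=8.7288
  candidates: C₊=(0.3434,7.0002) cross=61.729; C₋=(7.6772,-8.8423) cross=-61.729
  mode - wants cross < 0 → take C=(7.6772,-8.8423) (cross=-61.729)
ex = (C−B)/|BC| = (0.8095,-0.5872); ey = (0.5872,0.8095)
P = B + 2.31·ex + 2.84·ey = (3.1199,-2.0282)

3.12 -2.03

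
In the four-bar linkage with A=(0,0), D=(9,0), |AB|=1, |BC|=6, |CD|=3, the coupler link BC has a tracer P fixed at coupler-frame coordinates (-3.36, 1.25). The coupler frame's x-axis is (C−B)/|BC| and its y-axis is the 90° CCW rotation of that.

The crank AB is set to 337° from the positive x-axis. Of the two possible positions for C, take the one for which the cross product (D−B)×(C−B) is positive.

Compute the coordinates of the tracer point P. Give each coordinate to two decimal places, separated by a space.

-2.66 -0.40

A=(0,0), D=(9.00,0)
B = A + 1.00·(cos337°, sin337°) = (0.9205, -0.3907)
|BD| = 8.0889
circle(B,6.00) ∩ circle(D,3.00): a=5.7134, h=1.8322
  candidates: C₊=(6.5387,1.7153) cross=14.820; C₋=(6.7158,-1.9448) cross=-14.820
  mode + wants cross > 0 → take C=(6.5387,1.7153) (cross=14.820)
ex = (C−B)/|BC| = (0.9364,0.3510); ey = (-0.3510,0.9364)
P = B + -3.36·ex + 1.25·ey = (-2.6645,-0.3996)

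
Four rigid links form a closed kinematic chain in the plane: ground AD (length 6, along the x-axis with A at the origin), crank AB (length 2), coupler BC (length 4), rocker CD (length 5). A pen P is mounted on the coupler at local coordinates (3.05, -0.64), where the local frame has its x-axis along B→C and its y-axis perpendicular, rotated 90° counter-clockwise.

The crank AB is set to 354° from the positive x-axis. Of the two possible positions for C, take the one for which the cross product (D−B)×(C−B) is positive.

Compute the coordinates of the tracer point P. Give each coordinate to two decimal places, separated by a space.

A=(0,0), D=(6.00,0)
B = A + 2.00·(cos354°, sin354°) = (1.9890, -0.2091)
|BD| = 4.0164
circle(B,4.00) ∩ circle(D,5.00): a=0.8878, h=3.9002
  candidates: C₊=(2.6726,3.7321) cross=15.665; C₋=(3.0786,-4.0578) cross=-15.665
  mode + wants cross > 0 → take C=(2.6726,3.7321) (cross=15.665)
ex = (C−B)/|BC| = (0.1709,0.9853); ey = (-0.9853,0.1709)
P = B + 3.05·ex + -0.64·ey = (3.1409,2.6867)

3.14 2.69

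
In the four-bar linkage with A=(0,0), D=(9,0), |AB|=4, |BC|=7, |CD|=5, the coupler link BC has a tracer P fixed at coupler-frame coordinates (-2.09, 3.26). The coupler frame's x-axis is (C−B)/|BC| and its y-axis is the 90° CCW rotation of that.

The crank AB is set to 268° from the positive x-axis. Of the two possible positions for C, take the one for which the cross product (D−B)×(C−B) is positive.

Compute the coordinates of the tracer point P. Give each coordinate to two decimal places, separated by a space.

-3.99 -3.60

A=(0,0), D=(9.00,0)
B = A + 4.00·(cos268°, sin268°) = (-0.1396, -3.9976)
|BD| = 9.9756
circle(B,7.00) ∩ circle(D,5.00): a=6.1907, h=3.2672
  candidates: C₊=(4.2230,1.4767) cross=32.593; C₋=(6.8416,-4.5101) cross=-32.593
  mode + wants cross > 0 → take C=(4.2230,1.4767) (cross=32.593)
ex = (C−B)/|BC| = (0.6232,0.7820); ey = (-0.7820,0.6232)
P = B + -2.09·ex + 3.26·ey = (-3.9916,-3.6003)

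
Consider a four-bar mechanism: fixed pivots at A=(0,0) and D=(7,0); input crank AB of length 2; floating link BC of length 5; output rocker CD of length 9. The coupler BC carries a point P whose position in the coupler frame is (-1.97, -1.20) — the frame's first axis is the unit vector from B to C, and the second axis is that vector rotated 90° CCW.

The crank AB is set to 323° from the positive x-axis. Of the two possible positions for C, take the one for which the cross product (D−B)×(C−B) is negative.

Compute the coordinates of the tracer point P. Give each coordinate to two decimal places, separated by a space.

0.94 1.01

A=(0,0), D=(7.00,0)
B = A + 2.00·(cos323°, sin323°) = (1.5973, -1.2036)
|BD| = 5.5352
circle(B,5.00) ∩ circle(D,9.00): a=-2.2910, h=4.4443
  candidates: C₊=(-1.6053,2.6361) cross=24.600; C₋=(0.3275,-6.0397) cross=-24.600
  mode - wants cross < 0 → take C=(0.3275,-6.0397) (cross=-24.600)
ex = (C−B)/|BC| = (-0.2539,-0.9672); ey = (0.9672,-0.2539)
P = B + -1.97·ex + -1.20·ey = (0.9369,1.0065)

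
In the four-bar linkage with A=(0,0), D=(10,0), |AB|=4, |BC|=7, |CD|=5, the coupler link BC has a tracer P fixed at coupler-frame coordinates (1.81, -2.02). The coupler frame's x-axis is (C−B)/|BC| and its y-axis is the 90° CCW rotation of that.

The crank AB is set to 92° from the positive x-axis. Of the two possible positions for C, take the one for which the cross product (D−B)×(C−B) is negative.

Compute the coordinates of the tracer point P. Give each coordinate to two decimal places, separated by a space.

-0.15 1.29

A=(0,0), D=(10.00,0)
B = A + 4.00·(cos92°, sin92°) = (-0.1396, 3.9976)
|BD| = 10.8992
circle(B,7.00) ∩ circle(D,5.00): a=6.5506, h=2.4678
  candidates: C₊=(6.8596,3.8907) cross=26.896; C₋=(5.0494,-0.7008) cross=-26.896
  mode - wants cross < 0 → take C=(5.0494,-0.7008) (cross=-26.896)
ex = (C−B)/|BC| = (0.7413,-0.6712); ey = (0.6712,0.7413)
P = B + 1.81·ex + -2.02·ey = (-0.1537,1.2853)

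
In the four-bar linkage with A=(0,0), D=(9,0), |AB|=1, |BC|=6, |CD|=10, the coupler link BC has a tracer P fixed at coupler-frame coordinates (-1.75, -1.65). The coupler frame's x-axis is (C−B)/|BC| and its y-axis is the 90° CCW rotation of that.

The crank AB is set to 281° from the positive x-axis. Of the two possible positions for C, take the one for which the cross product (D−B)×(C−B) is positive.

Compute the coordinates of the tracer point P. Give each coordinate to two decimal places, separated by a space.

A=(0,0), D=(9.00,0)
B = A + 1.00·(cos281°, sin281°) = (0.1908, -0.9816)
|BD| = 8.8637
circle(B,6.00) ∩ circle(D,10.00): a=0.8216, h=5.9435
  candidates: C₊=(0.3492,5.0163) cross=52.681; C₋=(1.6656,-6.7976) cross=-52.681
  mode + wants cross > 0 → take C=(0.3492,5.0163) (cross=52.681)
ex = (C−B)/|BC| = (0.0264,0.9997); ey = (-0.9997,0.0264)
P = B + -1.75·ex + -1.65·ey = (1.7940,-2.7746)

1.79 -2.77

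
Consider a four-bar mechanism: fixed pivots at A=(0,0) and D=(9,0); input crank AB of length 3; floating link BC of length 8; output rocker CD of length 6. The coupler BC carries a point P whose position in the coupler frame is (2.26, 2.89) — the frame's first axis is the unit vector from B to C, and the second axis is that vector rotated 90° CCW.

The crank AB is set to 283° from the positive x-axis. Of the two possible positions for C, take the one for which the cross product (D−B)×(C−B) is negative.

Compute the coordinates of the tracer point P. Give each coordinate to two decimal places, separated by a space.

A=(0,0), D=(9.00,0)
B = A + 3.00·(cos283°, sin283°) = (0.6749, -2.9231)
|BD| = 8.8234
circle(B,8.00) ∩ circle(D,6.00): a=5.9984, h=5.2933
  candidates: C₊=(4.5809,4.0585) cross=46.705; C₋=(8.0881,-5.9303) cross=-46.705
  mode - wants cross < 0 → take C=(8.0881,-5.9303) (cross=-46.705)
ex = (C−B)/|BC| = (0.9267,-0.3759); ey = (0.3759,0.9267)
P = B + 2.26·ex + 2.89·ey = (3.8555,-1.0946)

3.86 -1.09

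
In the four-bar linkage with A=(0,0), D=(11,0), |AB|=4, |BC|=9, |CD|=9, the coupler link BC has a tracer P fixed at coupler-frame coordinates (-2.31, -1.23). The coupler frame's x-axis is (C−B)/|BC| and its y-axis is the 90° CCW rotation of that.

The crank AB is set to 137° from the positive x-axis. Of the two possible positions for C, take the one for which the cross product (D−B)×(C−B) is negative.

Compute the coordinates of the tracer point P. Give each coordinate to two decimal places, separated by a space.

-5.37 3.67

A=(0,0), D=(11.00,0)
B = A + 4.00·(cos137°, sin137°) = (-2.9254, 2.7280)
|BD| = 14.1901
circle(B,9.00) ∩ circle(D,9.00): a=7.0951, h=5.5372
  candidates: C₊=(5.1018,6.7979) cross=78.573; C₋=(2.9728,-4.0699) cross=-78.573
  mode - wants cross < 0 → take C=(2.9728,-4.0699) (cross=-78.573)
ex = (C−B)/|BC| = (0.6554,-0.7553); ey = (0.7553,0.6554)
P = B + -2.31·ex + -1.23·ey = (-5.3683,3.6667)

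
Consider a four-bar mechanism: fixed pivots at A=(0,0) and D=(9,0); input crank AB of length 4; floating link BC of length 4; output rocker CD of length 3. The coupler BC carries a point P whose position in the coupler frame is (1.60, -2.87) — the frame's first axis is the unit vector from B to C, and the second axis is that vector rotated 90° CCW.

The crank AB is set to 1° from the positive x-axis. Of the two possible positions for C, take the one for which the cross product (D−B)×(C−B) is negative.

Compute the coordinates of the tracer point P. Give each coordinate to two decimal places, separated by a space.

A=(0,0), D=(9.00,0)
B = A + 4.00·(cos1°, sin1°) = (3.9994, 0.0698)
|BD| = 5.0011
circle(B,4.00) ∩ circle(D,3.00): a=3.2004, h=2.3995
  candidates: C₊=(7.2330,2.4244) cross=12.000; C₋=(7.1660,-2.3741) cross=-12.000
  mode - wants cross < 0 → take C=(7.1660,-2.3741) (cross=-12.000)
ex = (C−B)/|BC| = (0.7916,-0.6110); ey = (0.6110,0.7916)
P = B + 1.60·ex + -2.87·ey = (3.5125,-3.1798)

3.51 -3.18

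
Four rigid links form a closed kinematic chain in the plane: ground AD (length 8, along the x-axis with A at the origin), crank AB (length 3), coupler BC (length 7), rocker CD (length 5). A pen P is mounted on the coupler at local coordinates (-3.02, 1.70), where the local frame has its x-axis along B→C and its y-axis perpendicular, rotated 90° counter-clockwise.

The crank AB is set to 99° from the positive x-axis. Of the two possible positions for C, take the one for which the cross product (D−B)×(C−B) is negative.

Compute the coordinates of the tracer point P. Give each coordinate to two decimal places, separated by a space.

-0.93 6.40

A=(0,0), D=(8.00,0)
B = A + 3.00·(cos99°, sin99°) = (-0.4693, 2.9631)
|BD| = 8.9727
circle(B,7.00) ∩ circle(D,5.00): a=5.8237, h=3.8838
  candidates: C₊=(6.3103,4.7058) cross=34.848; C₋=(3.7451,-2.6261) cross=-34.848
  mode - wants cross < 0 → take C=(3.7451,-2.6261) (cross=-34.848)
ex = (C−B)/|BC| = (0.6021,-0.7984); ey = (0.7984,0.6021)
P = B + -3.02·ex + 1.70·ey = (-0.9302,6.3979)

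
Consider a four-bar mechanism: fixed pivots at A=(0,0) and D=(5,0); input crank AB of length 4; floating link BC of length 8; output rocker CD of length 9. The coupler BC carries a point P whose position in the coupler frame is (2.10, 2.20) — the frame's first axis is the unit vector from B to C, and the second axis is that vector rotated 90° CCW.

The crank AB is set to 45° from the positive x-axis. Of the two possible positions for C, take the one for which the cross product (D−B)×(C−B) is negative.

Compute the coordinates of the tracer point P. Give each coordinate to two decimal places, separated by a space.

A=(0,0), D=(5.00,0)
B = A + 4.00·(cos45°, sin45°) = (2.8284, 2.8284)
|BD| = 3.5659
circle(B,8.00) ∩ circle(D,9.00): a=-0.6007, h=7.9774
  candidates: C₊=(8.7902,8.1630) cross=28.447; C₋=(-3.8650,-1.5532) cross=-28.447
  mode - wants cross < 0 → take C=(-3.8650,-1.5532) (cross=-28.447)
ex = (C−B)/|BC| = (-0.8367,-0.5477); ey = (0.5477,-0.8367)
P = B + 2.10·ex + 2.20·ey = (2.2764,-0.1624)

2.28 -0.16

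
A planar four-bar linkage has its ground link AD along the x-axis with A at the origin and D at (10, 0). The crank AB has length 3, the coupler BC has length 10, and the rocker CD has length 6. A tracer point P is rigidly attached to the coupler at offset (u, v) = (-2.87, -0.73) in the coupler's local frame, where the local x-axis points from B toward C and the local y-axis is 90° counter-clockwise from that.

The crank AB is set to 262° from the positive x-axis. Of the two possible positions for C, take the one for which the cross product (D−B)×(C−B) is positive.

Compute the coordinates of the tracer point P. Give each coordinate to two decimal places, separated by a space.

A=(0,0), D=(10.00,0)
B = A + 3.00·(cos262°, sin262°) = (-0.4175, -2.9708)
|BD| = 10.8328
circle(B,10.00) ∩ circle(D,6.00): a=8.3704, h=5.4714
  candidates: C₊=(6.1315,4.5863) cross=59.271; C₋=(9.1325,-5.9369) cross=-59.271
  mode + wants cross > 0 → take C=(6.1315,4.5863) (cross=59.271)
ex = (C−B)/|BC| = (0.6549,0.7557); ey = (-0.7557,0.6549)
P = B + -2.87·ex + -0.73·ey = (-1.7454,-5.6178)

-1.75 -5.62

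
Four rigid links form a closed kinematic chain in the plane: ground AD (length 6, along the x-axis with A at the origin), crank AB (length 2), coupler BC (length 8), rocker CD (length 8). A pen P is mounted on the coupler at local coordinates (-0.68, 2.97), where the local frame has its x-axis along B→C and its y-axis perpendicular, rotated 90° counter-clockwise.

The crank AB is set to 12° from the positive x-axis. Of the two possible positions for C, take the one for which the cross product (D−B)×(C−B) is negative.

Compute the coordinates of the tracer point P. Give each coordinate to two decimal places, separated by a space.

A=(0,0), D=(6.00,0)
B = A + 2.00·(cos12°, sin12°) = (1.9563, 0.4158)
|BD| = 4.0650
circle(B,8.00) ∩ circle(D,8.00): a=2.0325, h=7.7375
  candidates: C₊=(4.7696,7.9048) cross=31.453; C₋=(3.1867,-7.4890) cross=-31.453
  mode - wants cross < 0 → take C=(3.1867,-7.4890) (cross=-31.453)
ex = (C−B)/|BC| = (0.1538,-0.9881); ey = (0.9881,0.1538)
P = B + -0.68·ex + 2.97·ey = (4.7864,1.5445)

4.79 1.54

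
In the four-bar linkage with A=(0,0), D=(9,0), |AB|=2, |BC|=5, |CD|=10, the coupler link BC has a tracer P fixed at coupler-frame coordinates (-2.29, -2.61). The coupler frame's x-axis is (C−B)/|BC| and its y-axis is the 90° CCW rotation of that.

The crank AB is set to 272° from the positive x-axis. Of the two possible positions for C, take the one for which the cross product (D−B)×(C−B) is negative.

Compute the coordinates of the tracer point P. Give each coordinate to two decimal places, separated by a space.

A=(0,0), D=(9.00,0)
B = A + 2.00·(cos272°, sin272°) = (0.0698, -1.9988)
|BD| = 9.1512
circle(B,5.00) ∩ circle(D,10.00): a=0.4777, h=4.9771
  candidates: C₊=(-0.5511,2.9625) cross=45.546; C₋=(1.6231,-6.7514) cross=-45.546
  mode - wants cross < 0 → take C=(1.6231,-6.7514) (cross=-45.546)
ex = (C−B)/|BC| = (0.3107,-0.9505); ey = (0.9505,0.3107)
P = B + -2.29·ex + -2.61·ey = (-3.1225,-0.6329)

-3.12 -0.63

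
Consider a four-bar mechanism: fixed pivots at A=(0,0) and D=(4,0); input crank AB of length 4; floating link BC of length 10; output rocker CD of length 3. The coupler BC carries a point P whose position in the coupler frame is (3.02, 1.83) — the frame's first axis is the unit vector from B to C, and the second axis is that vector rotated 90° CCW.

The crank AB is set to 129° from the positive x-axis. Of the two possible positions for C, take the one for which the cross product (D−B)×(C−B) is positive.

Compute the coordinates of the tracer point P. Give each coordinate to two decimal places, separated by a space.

A=(0,0), D=(4.00,0)
B = A + 4.00·(cos129°, sin129°) = (-2.5173, 3.1086)
|BD| = 7.2207
circle(B,10.00) ∩ circle(D,3.00): a=9.9117, h=1.3261
  candidates: C₊=(6.9998,0.0384) cross=9.575; C₋=(5.8580,-2.3554) cross=-9.575
  mode + wants cross > 0 → take C=(6.9998,0.0384) (cross=9.575)
ex = (C−B)/|BC| = (0.9517,-0.3070); ey = (0.3070,0.9517)
P = B + 3.02·ex + 1.83·ey = (0.9187,3.9230)

0.92 3.92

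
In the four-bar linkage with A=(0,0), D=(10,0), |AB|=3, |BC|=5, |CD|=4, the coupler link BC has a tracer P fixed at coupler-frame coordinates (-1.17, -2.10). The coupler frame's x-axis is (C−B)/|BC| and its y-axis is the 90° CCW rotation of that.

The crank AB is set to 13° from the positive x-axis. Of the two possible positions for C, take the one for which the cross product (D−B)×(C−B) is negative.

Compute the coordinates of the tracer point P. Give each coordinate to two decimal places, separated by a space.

0.70 -0.24

A=(0,0), D=(10.00,0)
B = A + 3.00·(cos13°, sin13°) = (2.9231, 0.6749)
|BD| = 7.1090
circle(B,5.00) ∩ circle(D,4.00): a=4.1875, h=2.7322
  candidates: C₊=(7.3511,2.9972) cross=19.423; C₋=(6.8323,-2.4425) cross=-19.423
  mode - wants cross < 0 → take C=(6.8323,-2.4425) (cross=-19.423)
ex = (C−B)/|BC| = (0.7818,-0.6235); ey = (0.6235,0.7818)
P = B + -1.17·ex + -2.10·ey = (0.6991,-0.2376)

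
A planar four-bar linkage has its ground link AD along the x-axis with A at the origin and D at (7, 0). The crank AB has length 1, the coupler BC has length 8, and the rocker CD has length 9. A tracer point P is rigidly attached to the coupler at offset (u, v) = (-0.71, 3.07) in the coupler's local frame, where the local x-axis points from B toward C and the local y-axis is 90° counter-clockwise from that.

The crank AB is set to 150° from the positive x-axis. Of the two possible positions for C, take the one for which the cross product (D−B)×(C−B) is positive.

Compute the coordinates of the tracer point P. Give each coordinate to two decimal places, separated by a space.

-3.95 1.13

A=(0,0), D=(7.00,0)
B = A + 1.00·(cos150°, sin150°) = (-0.8660, 0.5000)
|BD| = 7.8819
circle(B,8.00) ∩ circle(D,9.00): a=2.8625, h=7.4703
  candidates: C₊=(2.4646,7.7737) cross=58.880; C₋=(1.5168,-7.1369) cross=-58.880
  mode + wants cross > 0 → take C=(2.4646,7.7737) (cross=58.880)
ex = (C−B)/|BC| = (0.4163,0.9092); ey = (-0.9092,0.4163)
P = B + -0.71·ex + 3.07·ey = (-3.9529,1.1326)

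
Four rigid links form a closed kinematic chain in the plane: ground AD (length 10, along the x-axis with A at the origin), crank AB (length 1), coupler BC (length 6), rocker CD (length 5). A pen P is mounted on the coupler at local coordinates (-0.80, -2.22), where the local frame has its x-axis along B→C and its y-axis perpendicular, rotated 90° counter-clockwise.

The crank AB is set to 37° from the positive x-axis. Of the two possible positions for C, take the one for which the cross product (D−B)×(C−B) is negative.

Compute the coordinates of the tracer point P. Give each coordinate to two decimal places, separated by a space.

A=(0,0), D=(10.00,0)
B = A + 1.00·(cos37°, sin37°) = (0.7986, 0.6018)
|BD| = 9.2210
circle(B,6.00) ∩ circle(D,5.00): a=5.2070, h=2.9812
  candidates: C₊=(6.1891,3.2368) cross=27.489; C₋=(5.7999,-2.7128) cross=-27.489
  mode - wants cross < 0 → take C=(5.7999,-2.7128) (cross=-27.489)
ex = (C−B)/|BC| = (0.8336,-0.5524); ey = (0.5524,0.8336)
P = B + -0.80·ex + -2.22·ey = (-1.0946,-0.8067)

-1.09 -0.81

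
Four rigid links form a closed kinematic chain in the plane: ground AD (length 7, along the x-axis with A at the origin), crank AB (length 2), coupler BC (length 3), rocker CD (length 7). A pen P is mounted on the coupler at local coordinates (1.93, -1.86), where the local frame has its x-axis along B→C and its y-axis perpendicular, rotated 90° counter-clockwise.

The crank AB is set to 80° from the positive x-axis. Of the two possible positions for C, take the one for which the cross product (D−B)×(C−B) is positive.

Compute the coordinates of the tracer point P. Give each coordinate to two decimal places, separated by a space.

A=(0,0), D=(7.00,0)
B = A + 2.00·(cos80°, sin80°) = (0.3473, 1.9696)
|BD| = 6.9381
circle(B,3.00) ∩ circle(D,7.00): a=0.5865, h=2.9421
  candidates: C₊=(1.7448,4.6242) cross=20.413; C₋=(0.0744,-1.0179) cross=-20.413
  mode + wants cross > 0 → take C=(1.7448,4.6242) (cross=20.413)
ex = (C−B)/|BC| = (0.4658,0.8849); ey = (-0.8849,0.4658)
P = B + 1.93·ex + -1.86·ey = (2.8922,2.8109)

2.89 2.81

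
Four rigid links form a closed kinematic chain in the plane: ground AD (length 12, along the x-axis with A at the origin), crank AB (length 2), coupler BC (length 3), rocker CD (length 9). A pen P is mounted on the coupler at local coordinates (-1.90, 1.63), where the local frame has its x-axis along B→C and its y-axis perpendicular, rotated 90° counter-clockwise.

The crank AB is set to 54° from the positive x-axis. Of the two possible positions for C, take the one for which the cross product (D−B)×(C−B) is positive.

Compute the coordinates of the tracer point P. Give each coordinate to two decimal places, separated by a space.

A=(0,0), D=(12.00,0)
B = A + 2.00·(cos54°, sin54°) = (1.1756, 1.6180)
|BD| = 10.9447
circle(B,3.00) ∩ circle(D,9.00): a=2.1831, h=2.0577
  candidates: C₊=(3.6389,3.3304) cross=22.521; C₋=(3.0305,-0.7398) cross=-22.521
  mode + wants cross > 0 → take C=(3.6389,3.3304) (cross=22.521)
ex = (C−B)/|BC| = (0.8211,0.5708); ey = (-0.5708,0.8211)
P = B + -1.90·ex + 1.63·ey = (-1.3149,1.8719)

-1.31 1.87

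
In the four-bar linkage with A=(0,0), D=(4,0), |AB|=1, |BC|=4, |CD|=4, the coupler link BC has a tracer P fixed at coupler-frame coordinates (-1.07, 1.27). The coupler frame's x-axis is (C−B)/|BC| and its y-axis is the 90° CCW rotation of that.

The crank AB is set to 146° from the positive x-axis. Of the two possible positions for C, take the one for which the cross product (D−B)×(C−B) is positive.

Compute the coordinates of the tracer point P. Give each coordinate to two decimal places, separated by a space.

A=(0,0), D=(4.00,0)
B = A + 1.00·(cos146°, sin146°) = (-0.8290, 0.5592)
|BD| = 4.8613
circle(B,4.00) ∩ circle(D,4.00): a=2.4307, h=3.1768
  candidates: C₊=(1.9509,3.4353) cross=15.443; C₋=(1.2201,-2.8761) cross=-15.443
  mode + wants cross > 0 → take C=(1.9509,3.4353) (cross=15.443)
ex = (C−B)/|BC| = (0.6950,0.7190); ey = (-0.7190,0.6950)
P = B + -1.07·ex + 1.27·ey = (-2.4858,0.6725)

-2.49 0.67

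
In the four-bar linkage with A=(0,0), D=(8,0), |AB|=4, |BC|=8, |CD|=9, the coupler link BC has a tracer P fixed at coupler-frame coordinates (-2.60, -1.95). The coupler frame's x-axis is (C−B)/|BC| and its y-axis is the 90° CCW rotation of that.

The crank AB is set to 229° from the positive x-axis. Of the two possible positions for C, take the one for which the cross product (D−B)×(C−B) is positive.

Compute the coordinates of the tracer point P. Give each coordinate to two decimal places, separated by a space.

-1.71 -6.14

A=(0,0), D=(8.00,0)
B = A + 4.00·(cos229°, sin229°) = (-2.6242, -3.0188)
|BD| = 11.0448
circle(B,8.00) ∩ circle(D,9.00): a=4.7528, h=6.4351
  candidates: C₊=(0.1887,4.4703) cross=71.075; C₋=(3.7065,-7.9098) cross=-71.075
  mode + wants cross > 0 → take C=(0.1887,4.4703) (cross=71.075)
ex = (C−B)/|BC| = (0.3516,0.9361); ey = (-0.9361,0.3516)
P = B + -2.60·ex + -1.95·ey = (-1.7130,-6.1385)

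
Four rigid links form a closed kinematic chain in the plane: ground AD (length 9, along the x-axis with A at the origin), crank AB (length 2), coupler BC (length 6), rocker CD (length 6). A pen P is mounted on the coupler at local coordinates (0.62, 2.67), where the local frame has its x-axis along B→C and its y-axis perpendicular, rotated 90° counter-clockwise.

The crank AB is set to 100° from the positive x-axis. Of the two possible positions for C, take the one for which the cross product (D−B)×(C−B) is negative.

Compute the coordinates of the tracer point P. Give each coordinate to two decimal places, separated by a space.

A=(0,0), D=(9.00,0)
B = A + 2.00·(cos100°, sin100°) = (-0.3473, 1.9696)
|BD| = 9.5526
circle(B,6.00) ∩ circle(D,6.00): a=4.7763, h=3.6314
  candidates: C₊=(5.0751,4.5382) cross=34.689; C₋=(3.5776,-2.5686) cross=-34.689
  mode - wants cross < 0 → take C=(3.5776,-2.5686) (cross=-34.689)
ex = (C−B)/|BC| = (0.6541,-0.7564); ey = (0.7564,0.6541)
P = B + 0.62·ex + 2.67·ey = (2.0778,3.2472)

2.08 3.25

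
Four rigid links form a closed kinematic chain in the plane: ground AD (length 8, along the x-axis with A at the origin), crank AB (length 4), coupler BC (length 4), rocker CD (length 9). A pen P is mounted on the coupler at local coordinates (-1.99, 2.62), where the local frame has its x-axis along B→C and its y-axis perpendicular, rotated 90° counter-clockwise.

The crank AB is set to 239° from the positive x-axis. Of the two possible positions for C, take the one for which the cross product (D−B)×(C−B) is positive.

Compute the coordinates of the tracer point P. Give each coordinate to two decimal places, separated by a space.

-5.12 -4.65

A=(0,0), D=(8.00,0)
B = A + 4.00·(cos239°, sin239°) = (-2.0602, -3.4287)
|BD| = 10.6284
circle(B,4.00) ∩ circle(D,9.00): a=2.2563, h=3.3029
  candidates: C₊=(-0.9899,0.4255) cross=35.104; C₋=(1.1410,-5.8271) cross=-35.104
  mode + wants cross > 0 → take C=(-0.9899,0.4255) (cross=35.104)
ex = (C−B)/|BC| = (0.2676,0.9635); ey = (-0.9635,0.2676)
P = B + -1.99·ex + 2.62·ey = (-5.1171,-4.6451)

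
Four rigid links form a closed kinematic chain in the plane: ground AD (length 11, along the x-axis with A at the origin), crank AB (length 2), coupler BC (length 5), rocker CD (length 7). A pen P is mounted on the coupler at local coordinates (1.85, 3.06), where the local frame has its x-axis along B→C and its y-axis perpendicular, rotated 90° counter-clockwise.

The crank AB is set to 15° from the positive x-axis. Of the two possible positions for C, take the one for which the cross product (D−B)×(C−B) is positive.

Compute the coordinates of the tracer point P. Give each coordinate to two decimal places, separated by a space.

A=(0,0), D=(11.00,0)
B = A + 2.00·(cos15°, sin15°) = (1.9319, 0.5176)
|BD| = 9.0829
circle(B,5.00) ∩ circle(D,7.00): a=3.2203, h=3.8249
  candidates: C₊=(5.3649,4.1528) cross=34.741; C₋=(4.9289,-3.4846) cross=-34.741
  mode + wants cross > 0 → take C=(5.3649,4.1528) (cross=34.741)
ex = (C−B)/|BC| = (0.6866,0.7270); ey = (-0.7270,0.6866)
P = B + 1.85·ex + 3.06·ey = (0.9774,3.9637)

0.98 3.96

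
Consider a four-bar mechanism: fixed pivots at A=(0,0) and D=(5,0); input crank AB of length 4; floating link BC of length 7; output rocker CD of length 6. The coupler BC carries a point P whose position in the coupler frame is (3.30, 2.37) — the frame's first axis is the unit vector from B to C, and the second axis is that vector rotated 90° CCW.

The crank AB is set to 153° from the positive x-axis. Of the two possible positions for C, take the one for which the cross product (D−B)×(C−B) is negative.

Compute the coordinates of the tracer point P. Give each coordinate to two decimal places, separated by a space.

A=(0,0), D=(5.00,0)
B = A + 4.00·(cos153°, sin153°) = (-3.5640, 1.8160)
|BD| = 8.7544
circle(B,7.00) ∩ circle(D,6.00): a=5.1197, h=4.7737
  candidates: C₊=(2.4346,5.4239) cross=41.791; C₋=(0.4541,-3.9159) cross=-41.791
  mode - wants cross < 0 → take C=(0.4541,-3.9159) (cross=-41.791)
ex = (C−B)/|BC| = (0.5740,-0.8188); ey = (0.8188,0.5740)
P = B + 3.30·ex + 2.37·ey = (0.2709,0.4742)

0.27 0.47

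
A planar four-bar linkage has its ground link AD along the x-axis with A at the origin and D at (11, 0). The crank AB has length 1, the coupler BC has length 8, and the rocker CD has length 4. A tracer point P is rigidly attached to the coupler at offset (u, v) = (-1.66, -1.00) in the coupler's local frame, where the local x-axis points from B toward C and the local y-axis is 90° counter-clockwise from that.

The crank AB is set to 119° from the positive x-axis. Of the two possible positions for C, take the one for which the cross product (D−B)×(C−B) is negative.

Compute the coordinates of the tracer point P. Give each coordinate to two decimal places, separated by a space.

A=(0,0), D=(11.00,0)
B = A + 1.00·(cos119°, sin119°) = (-0.4848, 0.8746)
|BD| = 11.5181
circle(B,8.00) ∩ circle(D,4.00): a=7.8427, h=1.5785
  candidates: C₊=(7.4551,1.8531) cross=18.182; C₋=(7.2154,-1.2949) cross=-18.182
  mode - wants cross < 0 → take C=(7.2154,-1.2949) (cross=-18.182)
ex = (C−B)/|BC| = (0.9625,-0.2712); ey = (0.2712,0.9625)
P = B + -1.66·ex + -1.00·ey = (-2.3538,0.3623)

-2.35 0.36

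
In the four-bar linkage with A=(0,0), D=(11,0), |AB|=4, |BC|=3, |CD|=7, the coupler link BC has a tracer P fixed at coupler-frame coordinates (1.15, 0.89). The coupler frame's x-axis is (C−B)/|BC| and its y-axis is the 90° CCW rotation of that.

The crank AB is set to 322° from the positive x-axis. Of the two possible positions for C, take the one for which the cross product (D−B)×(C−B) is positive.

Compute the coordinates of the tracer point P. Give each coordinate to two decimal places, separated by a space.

2.63 -1.11

A=(0,0), D=(11.00,0)
B = A + 4.00·(cos322°, sin322°) = (3.1520, -2.4626)
|BD| = 8.2253
circle(B,3.00) ∩ circle(D,7.00): a=1.6811, h=2.4847
  candidates: C₊=(4.0121,0.4114) cross=20.438; C₋=(5.5000,-4.3301) cross=-20.438
  mode + wants cross > 0 → take C=(4.0121,0.4114) (cross=20.438)
ex = (C−B)/|BC| = (0.2867,0.9580); ey = (-0.9580,0.2867)
P = B + 1.15·ex + 0.89·ey = (2.6291,-1.1058)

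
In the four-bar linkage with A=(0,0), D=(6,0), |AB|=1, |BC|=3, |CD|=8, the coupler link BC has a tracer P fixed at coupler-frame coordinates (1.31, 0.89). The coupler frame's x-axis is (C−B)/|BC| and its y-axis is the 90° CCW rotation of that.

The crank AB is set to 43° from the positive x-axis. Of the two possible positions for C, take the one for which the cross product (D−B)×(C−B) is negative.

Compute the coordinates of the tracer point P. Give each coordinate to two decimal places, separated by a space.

-0.07 -0.69

A=(0,0), D=(6.00,0)
B = A + 1.00·(cos43°, sin43°) = (0.7314, 0.6820)
|BD| = 5.3126
circle(B,3.00) ∩ circle(D,8.00): a=-2.5201, h=1.6277
  candidates: C₊=(-1.5589,2.6197) cross=8.647; C₋=(-1.9768,-0.6087) cross=-8.647
  mode - wants cross < 0 → take C=(-1.9768,-0.6087) (cross=-8.647)
ex = (C−B)/|BC| = (-0.9027,-0.4302); ey = (0.4302,-0.9027)
P = B + 1.31·ex + 0.89·ey = (-0.0683,-0.6850)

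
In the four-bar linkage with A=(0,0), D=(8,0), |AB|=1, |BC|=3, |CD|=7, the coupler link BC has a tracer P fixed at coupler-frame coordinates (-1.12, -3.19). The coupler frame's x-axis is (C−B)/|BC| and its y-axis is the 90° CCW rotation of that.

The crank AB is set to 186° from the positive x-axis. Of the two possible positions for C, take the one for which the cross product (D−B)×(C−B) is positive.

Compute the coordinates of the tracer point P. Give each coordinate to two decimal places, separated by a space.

A=(0,0), D=(8.00,0)
B = A + 1.00·(cos186°, sin186°) = (-0.9945, -0.1045)
|BD| = 8.9951
circle(B,3.00) ∩ circle(D,7.00): a=2.2741, h=1.9566
  candidates: C₊=(1.2567,1.8784) cross=17.600; C₋=(1.3022,-2.0346) cross=-17.600
  mode + wants cross > 0 → take C=(1.2567,1.8784) (cross=17.600)
ex = (C−B)/|BC| = (0.7504,0.6610); ey = (-0.6610,0.7504)
P = B + -1.12·ex + -3.19·ey = (0.2735,-3.2386)

0.27 -3.24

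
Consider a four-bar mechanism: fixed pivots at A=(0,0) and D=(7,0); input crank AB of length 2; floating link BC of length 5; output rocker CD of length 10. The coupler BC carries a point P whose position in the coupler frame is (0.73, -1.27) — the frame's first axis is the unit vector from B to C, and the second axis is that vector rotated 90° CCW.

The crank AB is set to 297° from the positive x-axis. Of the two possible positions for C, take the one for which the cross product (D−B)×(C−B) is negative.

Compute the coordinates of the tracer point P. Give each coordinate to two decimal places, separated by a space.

-0.52 -2.11

A=(0,0), D=(7.00,0)
B = A + 2.00·(cos297°, sin297°) = (0.9080, -1.7820)
|BD| = 6.3473
circle(B,5.00) ∩ circle(D,10.00): a=-2.7344, h=4.1861
  candidates: C₊=(-2.8917,1.4680) cross=26.570; C₋=(-0.5412,-6.5674) cross=-26.570
  mode - wants cross < 0 → take C=(-0.5412,-6.5674) (cross=-26.570)
ex = (C−B)/|BC| = (-0.2898,-0.9571); ey = (0.9571,-0.2898)
P = B + 0.73·ex + -1.27·ey = (-0.5191,-2.1126)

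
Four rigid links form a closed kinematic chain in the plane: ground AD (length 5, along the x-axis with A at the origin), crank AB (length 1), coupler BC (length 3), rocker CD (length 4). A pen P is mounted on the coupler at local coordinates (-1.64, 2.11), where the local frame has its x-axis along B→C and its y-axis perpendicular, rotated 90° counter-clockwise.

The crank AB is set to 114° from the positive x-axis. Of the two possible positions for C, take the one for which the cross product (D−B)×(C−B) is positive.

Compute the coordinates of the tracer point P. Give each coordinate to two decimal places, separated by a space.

A=(0,0), D=(5.00,0)
B = A + 1.00·(cos114°, sin114°) = (-0.4067, 0.9135)
|BD| = 5.4834
circle(B,3.00) ∩ circle(D,4.00): a=2.1034, h=2.1391
  candidates: C₊=(2.0236,2.6723) cross=11.729; C₋=(1.3109,-1.5461) cross=-11.729
  mode + wants cross > 0 → take C=(2.0236,2.6723) (cross=11.729)
ex = (C−B)/|BC| = (0.8101,0.5863); ey = (-0.5863,0.8101)
P = B + -1.64·ex + 2.11·ey = (-2.9723,1.6614)

-2.97 1.66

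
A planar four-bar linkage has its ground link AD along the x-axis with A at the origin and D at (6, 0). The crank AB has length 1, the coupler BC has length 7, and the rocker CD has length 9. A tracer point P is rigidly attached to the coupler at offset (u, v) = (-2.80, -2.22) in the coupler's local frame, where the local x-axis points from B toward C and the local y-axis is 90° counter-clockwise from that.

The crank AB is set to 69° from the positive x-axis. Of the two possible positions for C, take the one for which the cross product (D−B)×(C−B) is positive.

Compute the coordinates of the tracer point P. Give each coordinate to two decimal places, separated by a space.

A=(0,0), D=(6.00,0)
B = A + 1.00·(cos69°, sin69°) = (0.3584, 0.9336)
|BD| = 5.7184
circle(B,7.00) ∩ circle(D,9.00): a=0.0612, h=6.9997
  candidates: C₊=(1.5615,7.8294) cross=40.027; C₋=(-0.7241,-5.9822) cross=-40.027
  mode + wants cross > 0 → take C=(1.5615,7.8294) (cross=40.027)
ex = (C−B)/|BC| = (0.1719,0.9851); ey = (-0.9851,0.1719)
P = B + -2.80·ex + -2.22·ey = (2.0641,-2.2063)

2.06 -2.21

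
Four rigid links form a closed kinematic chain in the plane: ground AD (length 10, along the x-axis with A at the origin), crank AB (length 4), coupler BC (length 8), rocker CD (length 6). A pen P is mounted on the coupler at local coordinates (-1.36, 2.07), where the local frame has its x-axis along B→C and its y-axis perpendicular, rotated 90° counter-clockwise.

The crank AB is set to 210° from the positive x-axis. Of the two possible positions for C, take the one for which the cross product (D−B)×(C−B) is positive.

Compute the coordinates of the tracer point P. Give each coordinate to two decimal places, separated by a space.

A=(0,0), D=(10.00,0)
B = A + 4.00·(cos210°, sin210°) = (-3.4641, -2.0000)
|BD| = 13.6118
circle(B,8.00) ∩ circle(D,6.00): a=7.8344, h=1.6191
  candidates: C₊=(4.0474,0.7527) cross=22.040; C₋=(4.5232,-2.4505) cross=-22.040
  mode + wants cross > 0 → take C=(4.0474,0.7527) (cross=22.040)
ex = (C−B)/|BC| = (0.9389,0.3441); ey = (-0.3441,0.9389)
P = B + -1.36·ex + 2.07·ey = (-5.4533,-0.5244)

-5.45 -0.52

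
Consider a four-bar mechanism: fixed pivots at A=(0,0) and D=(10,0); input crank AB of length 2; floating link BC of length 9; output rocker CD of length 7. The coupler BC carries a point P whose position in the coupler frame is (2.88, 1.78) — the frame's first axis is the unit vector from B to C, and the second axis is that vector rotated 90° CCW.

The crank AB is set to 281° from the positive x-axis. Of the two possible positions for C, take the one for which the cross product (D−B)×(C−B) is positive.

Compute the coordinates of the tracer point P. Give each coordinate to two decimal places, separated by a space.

A=(0,0), D=(10.00,0)
B = A + 2.00·(cos281°, sin281°) = (0.3816, -1.9633)
|BD| = 9.8167
circle(B,9.00) ∩ circle(D,7.00): a=6.5382, h=6.1848
  candidates: C₊=(5.5509,5.4042) cross=60.714; C₋=(8.0247,-6.7155) cross=-60.714
  mode + wants cross > 0 → take C=(5.5509,5.4042) (cross=60.714)
ex = (C−B)/|BC| = (0.5744,0.8186); ey = (-0.8186,0.5744)
P = B + 2.88·ex + 1.78·ey = (0.5787,1.4167)

0.58 1.42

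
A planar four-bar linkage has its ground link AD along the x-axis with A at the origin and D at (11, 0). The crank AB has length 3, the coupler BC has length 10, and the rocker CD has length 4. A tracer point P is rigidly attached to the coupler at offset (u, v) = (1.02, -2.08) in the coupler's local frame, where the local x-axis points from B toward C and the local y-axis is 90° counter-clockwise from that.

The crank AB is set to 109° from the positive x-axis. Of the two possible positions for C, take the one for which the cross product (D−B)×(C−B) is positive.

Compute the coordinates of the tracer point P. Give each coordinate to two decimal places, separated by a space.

A=(0,0), D=(11.00,0)
B = A + 3.00·(cos109°, sin109°) = (-0.9767, 2.8366)
|BD| = 12.3080
circle(B,10.00) ∩ circle(D,4.00): a=9.5664, h=2.9127
  candidates: C₊=(9.0035,3.4661) cross=35.849; C₋=(7.6609,-2.2024) cross=-35.849
  mode + wants cross > 0 → take C=(9.0035,3.4661) (cross=35.849)
ex = (C−B)/|BC| = (0.9980,0.0630); ey = (-0.0630,0.9980)
P = B + 1.02·ex + -2.08·ey = (0.1722,0.8249)

0.17 0.82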